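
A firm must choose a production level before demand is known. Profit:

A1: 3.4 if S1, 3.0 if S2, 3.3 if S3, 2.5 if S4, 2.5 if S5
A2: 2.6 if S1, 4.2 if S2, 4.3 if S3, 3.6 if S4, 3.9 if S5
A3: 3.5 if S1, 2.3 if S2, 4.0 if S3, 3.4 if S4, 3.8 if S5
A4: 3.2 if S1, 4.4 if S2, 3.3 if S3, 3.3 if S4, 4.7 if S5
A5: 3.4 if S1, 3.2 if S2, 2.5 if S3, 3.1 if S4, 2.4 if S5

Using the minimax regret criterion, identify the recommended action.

Column bests: S1=3.5, S2=4.4, S3=4.3, S4=3.6, S5=4.7.
A1 regrets: 0.1, 1.4, 1.0, 1.1, 2.2 → max 2.2
A2 regrets: 0.9, 0.2, 0.0, 0.0, 0.8 → max 0.9
A3 regrets: 0.0, 2.1, 0.3, 0.2, 0.9 → max 2.1
A4 regrets: 0.3, 0.0, 1.0, 0.3, 0.0 → max 1.0
A5 regrets: 0.1, 1.2, 1.8, 0.5, 2.3 → max 2.3
Smallest max regret = 0.9 → A2.

A2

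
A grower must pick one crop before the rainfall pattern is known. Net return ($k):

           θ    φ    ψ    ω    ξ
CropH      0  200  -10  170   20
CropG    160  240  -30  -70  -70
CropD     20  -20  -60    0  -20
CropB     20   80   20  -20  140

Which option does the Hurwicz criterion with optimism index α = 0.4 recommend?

CropH

CropH: 0.4·200 + 0.6·(-10) = 74
CropG: 0.4·240 + 0.6·(-70) = 54
CropD: 0.4·20 + 0.6·(-60) = -28
CropB: 0.4·140 + 0.6·(-20) = 44
Highest Hurwicz score = 74 → CropH.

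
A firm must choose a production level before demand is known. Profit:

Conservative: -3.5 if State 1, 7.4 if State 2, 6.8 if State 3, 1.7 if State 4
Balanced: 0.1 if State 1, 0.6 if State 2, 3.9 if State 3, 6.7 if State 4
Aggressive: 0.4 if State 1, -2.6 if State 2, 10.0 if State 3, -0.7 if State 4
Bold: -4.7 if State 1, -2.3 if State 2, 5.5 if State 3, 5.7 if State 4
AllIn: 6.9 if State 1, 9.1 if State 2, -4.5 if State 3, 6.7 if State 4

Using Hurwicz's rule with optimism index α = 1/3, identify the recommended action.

Conservative: 1/3·7.4 + 2/3·(-3.5) = 2/15
Balanced: 1/3·6.7 + 2/3·0.1 = 2.3
Aggressive: 1/3·10.0 + 2/3·(-2.6) = 1.6
Bold: 1/3·5.7 + 2/3·(-4.7) = -37/30
AllIn: 1/3·9.1 + 2/3·(-4.5) = 1/30
Highest Hurwicz score = 2.3 → Balanced.

Balanced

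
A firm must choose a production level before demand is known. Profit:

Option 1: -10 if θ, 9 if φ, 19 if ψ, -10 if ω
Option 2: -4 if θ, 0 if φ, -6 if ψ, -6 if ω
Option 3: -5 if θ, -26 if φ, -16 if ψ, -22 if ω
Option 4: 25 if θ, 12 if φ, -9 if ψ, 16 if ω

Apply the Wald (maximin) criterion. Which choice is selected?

Option 2

Row minima: Option 1=-10, Option 2=-6, Option 3=-26, Option 4=-9
Best worst-case = -6 → Option 2.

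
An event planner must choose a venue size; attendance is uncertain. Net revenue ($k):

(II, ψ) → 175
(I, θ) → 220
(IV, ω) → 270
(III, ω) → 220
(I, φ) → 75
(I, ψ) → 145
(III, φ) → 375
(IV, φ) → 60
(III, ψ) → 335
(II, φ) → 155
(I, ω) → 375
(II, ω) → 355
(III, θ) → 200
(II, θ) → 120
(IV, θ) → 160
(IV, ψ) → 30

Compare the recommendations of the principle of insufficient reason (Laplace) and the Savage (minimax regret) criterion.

laplace → III; minimax regret → III (agree)

Row averages: I=203.75, II=201.25, III=282.5, IV=130
Highest average = 282.5 → III.
Column bests: θ=220, φ=375, ψ=335, ω=375.
I regrets: 0, 300, 190, 0 → max 300
II regrets: 100, 220, 160, 20 → max 220
III regrets: 20, 0, 0, 155 → max 155
IV regrets: 60, 315, 305, 105 → max 315
Smallest max regret = 155 → III.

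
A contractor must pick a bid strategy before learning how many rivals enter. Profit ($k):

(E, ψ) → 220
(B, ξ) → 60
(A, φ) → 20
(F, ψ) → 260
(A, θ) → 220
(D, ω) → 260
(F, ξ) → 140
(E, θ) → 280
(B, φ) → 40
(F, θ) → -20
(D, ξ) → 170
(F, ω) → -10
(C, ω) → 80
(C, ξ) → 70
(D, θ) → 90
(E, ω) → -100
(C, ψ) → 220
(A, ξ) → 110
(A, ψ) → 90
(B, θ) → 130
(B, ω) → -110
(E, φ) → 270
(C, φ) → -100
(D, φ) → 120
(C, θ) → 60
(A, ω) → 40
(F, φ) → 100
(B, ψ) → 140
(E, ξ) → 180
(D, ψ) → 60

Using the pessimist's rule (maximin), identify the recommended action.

D

Row minima: A=20, B=-110, C=-100, D=60, E=-100, F=-20
Best worst-case = 60 → D.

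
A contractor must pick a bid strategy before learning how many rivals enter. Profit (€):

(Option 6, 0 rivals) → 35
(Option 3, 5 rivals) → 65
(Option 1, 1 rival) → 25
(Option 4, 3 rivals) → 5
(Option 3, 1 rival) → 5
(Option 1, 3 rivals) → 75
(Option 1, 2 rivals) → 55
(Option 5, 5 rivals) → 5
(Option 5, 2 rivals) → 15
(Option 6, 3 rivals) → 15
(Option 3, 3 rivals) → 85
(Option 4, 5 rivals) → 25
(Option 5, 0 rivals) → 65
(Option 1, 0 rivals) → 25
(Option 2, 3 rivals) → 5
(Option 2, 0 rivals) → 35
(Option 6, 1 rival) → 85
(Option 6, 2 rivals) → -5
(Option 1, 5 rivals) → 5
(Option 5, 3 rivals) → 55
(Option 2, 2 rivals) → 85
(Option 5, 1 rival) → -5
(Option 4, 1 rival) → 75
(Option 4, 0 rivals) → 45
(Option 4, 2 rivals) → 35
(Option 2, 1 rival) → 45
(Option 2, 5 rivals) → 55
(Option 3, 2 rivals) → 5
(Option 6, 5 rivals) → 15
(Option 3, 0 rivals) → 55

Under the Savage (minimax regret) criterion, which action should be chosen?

Column bests: 0 rivals=65, 1 rival=85, 2 rivals=85, 3 rivals=85, 5 rivals=65.
Option 1 regrets: 40, 60, 30, 10, 60 → max 60
Option 2 regrets: 30, 40, 0, 80, 10 → max 80
Option 3 regrets: 10, 80, 80, 0, 0 → max 80
Option 4 regrets: 20, 10, 50, 80, 40 → max 80
Option 5 regrets: 0, 90, 70, 30, 60 → max 90
Option 6 regrets: 30, 0, 90, 70, 50 → max 90
Smallest max regret = 60 → Option 1.

Option 1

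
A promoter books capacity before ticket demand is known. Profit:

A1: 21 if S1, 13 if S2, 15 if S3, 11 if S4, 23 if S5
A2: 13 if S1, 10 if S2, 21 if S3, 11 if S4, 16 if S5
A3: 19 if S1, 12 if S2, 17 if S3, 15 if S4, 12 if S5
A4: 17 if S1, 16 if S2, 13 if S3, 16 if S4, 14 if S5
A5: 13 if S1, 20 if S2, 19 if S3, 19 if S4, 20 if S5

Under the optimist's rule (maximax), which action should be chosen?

Row maxima: A1=23, A2=21, A3=19, A4=17, A5=20
Best best-case = 23 → A1.

A1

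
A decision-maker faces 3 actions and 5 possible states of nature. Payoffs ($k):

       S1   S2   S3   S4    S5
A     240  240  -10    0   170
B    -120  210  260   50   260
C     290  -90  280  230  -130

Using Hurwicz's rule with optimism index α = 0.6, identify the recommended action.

A: 0.6·240 + 0.4·(-10) = 140
B: 0.6·260 + 0.4·(-120) = 108
C: 0.6·290 + 0.4·(-130) = 122
Highest Hurwicz score = 140 → A.

A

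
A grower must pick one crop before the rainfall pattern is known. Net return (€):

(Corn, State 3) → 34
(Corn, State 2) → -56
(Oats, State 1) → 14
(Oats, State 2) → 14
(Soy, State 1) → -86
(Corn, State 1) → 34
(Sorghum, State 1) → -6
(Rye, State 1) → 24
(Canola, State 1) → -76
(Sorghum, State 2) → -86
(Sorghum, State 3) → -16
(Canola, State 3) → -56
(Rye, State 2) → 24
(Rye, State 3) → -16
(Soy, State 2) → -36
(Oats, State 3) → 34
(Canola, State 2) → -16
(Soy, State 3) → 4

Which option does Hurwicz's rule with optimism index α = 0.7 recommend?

Oats: 0.7·34 + 0.3·14 = 28
Sorghum: 0.7·(-6) + 0.3·(-86) = -30
Canola: 0.7·(-16) + 0.3·(-76) = -34
Corn: 0.7·34 + 0.3·(-56) = 7
Soy: 0.7·4 + 0.3·(-86) = -23
Rye: 0.7·24 + 0.3·(-16) = 12
Highest Hurwicz score = 28 → Oats.

Oats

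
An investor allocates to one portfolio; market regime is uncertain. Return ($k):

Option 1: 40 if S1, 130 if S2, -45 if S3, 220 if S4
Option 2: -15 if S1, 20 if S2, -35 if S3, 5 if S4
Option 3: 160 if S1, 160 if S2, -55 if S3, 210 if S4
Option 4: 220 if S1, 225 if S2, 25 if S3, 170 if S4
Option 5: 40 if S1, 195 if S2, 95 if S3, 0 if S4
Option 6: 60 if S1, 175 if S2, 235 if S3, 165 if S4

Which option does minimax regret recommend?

Option 6

Column bests: S1=220, S2=225, S3=235, S4=220.
Option 1 regrets: 180, 95, 280, 0 → max 280
Option 2 regrets: 235, 205, 270, 215 → max 270
Option 3 regrets: 60, 65, 290, 10 → max 290
Option 4 regrets: 0, 0, 210, 50 → max 210
Option 5 regrets: 180, 30, 140, 220 → max 220
Option 6 regrets: 160, 50, 0, 55 → max 160
Smallest max regret = 160 → Option 6.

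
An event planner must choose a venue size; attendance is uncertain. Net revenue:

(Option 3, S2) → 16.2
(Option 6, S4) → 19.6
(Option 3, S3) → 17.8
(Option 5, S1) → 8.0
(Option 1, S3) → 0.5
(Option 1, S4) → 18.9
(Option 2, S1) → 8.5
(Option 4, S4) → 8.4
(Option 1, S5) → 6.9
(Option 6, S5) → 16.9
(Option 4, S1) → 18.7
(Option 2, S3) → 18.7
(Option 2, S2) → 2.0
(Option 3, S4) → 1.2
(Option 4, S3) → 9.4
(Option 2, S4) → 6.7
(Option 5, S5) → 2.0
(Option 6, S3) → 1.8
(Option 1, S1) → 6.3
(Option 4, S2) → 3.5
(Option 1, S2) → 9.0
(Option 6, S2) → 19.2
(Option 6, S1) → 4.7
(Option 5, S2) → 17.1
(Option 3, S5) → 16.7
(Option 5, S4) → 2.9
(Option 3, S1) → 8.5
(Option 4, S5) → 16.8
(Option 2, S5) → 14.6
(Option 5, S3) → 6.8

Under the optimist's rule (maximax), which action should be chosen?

Option 6

Row maxima: Option 1=18.9, Option 2=18.7, Option 3=17.8, Option 4=18.7, Option 5=17.1, Option 6=19.6
Best best-case = 19.6 → Option 6.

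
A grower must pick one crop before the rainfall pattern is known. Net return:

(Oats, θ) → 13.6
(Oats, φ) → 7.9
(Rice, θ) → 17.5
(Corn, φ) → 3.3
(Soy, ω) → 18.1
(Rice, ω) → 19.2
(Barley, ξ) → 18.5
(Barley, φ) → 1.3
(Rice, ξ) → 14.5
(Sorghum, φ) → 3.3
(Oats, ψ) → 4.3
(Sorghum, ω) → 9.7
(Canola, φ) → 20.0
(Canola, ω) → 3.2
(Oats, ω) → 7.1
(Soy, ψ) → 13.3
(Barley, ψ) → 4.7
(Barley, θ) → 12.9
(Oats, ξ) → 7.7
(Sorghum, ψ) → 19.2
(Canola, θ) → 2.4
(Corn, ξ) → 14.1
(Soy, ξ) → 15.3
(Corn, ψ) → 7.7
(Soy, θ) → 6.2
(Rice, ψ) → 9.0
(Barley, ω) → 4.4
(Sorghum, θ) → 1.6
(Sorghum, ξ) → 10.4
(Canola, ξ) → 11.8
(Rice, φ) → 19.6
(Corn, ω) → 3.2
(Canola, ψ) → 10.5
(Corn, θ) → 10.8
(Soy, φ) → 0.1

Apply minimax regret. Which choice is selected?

Column bests: θ=17.5, φ=20.0, ψ=19.2, ω=19.2, ξ=18.5.
Sorghum regrets: 15.9, 16.7, 0.0, 9.5, 8.1 → max 16.7
Oats regrets: 3.9, 12.1, 14.9, 12.1, 10.8 → max 14.9
Soy regrets: 11.3, 19.9, 5.9, 1.1, 3.2 → max 19.9
Rice regrets: 0.0, 0.4, 10.2, 0.0, 4.0 → max 10.2
Barley regrets: 4.6, 18.7, 14.5, 14.8, 0.0 → max 18.7
Canola regrets: 15.1, 0.0, 8.7, 16.0, 6.7 → max 16.0
Corn regrets: 6.7, 16.7, 11.5, 16.0, 4.4 → max 16.7
Smallest max regret = 10.2 → Rice.

Rice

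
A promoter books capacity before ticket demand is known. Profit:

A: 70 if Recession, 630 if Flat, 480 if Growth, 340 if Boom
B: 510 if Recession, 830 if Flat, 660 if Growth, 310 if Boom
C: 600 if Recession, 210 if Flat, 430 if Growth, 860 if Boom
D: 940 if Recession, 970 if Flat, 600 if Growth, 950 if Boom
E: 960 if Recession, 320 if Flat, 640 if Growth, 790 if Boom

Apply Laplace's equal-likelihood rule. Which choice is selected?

D

Row averages: A=380, B=577.5, C=525, D=865, E=677.5
Highest average = 865 → D.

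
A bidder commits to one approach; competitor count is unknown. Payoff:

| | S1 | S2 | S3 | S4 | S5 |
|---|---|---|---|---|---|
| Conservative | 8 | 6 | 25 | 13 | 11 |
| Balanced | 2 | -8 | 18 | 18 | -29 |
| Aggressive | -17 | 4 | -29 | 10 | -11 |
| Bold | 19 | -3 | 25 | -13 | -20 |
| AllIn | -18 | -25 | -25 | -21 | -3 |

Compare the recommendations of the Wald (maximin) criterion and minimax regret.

maximin → Conservative; minimax regret → Conservative (agree)

Row minima: Conservative=6, Balanced=-29, Aggressive=-29, Bold=-20, AllIn=-25
Best worst-case = 6 → Conservative.
Column bests: S1=19, S2=6, S3=25, S4=18, S5=11.
Conservative regrets: 11, 0, 0, 5, 0 → max 11
Balanced regrets: 17, 14, 7, 0, 40 → max 40
Aggressive regrets: 36, 2, 54, 8, 22 → max 54
Bold regrets: 0, 9, 0, 31, 31 → max 31
AllIn regrets: 37, 31, 50, 39, 14 → max 50
Smallest max regret = 11 → Conservative.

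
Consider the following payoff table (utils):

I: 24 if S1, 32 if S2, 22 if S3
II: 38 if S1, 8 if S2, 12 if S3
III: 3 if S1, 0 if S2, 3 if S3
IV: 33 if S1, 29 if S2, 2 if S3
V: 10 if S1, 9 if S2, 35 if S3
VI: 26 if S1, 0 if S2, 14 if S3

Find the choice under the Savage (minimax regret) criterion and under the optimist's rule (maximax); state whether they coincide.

Column bests: S1=38, S2=32, S3=35.
I regrets: 14, 0, 13 → max 14
II regrets: 0, 24, 23 → max 24
III regrets: 35, 32, 32 → max 35
IV regrets: 5, 3, 33 → max 33
V regrets: 28, 23, 0 → max 28
VI regrets: 12, 32, 21 → max 32
Smallest max regret = 14 → I.
Row maxima: I=32, II=38, III=3, IV=33, V=35, VI=26
Best best-case = 38 → II.

minimax regret → I; maximax → II (disagree)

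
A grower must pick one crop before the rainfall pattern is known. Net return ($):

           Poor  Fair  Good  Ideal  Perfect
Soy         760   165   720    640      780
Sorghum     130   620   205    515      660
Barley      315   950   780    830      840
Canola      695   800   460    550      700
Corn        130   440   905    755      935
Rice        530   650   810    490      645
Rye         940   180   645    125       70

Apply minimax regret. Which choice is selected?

Column bests: Poor=940, Fair=950, Good=905, Ideal=830, Perfect=935.
Soy regrets: 180, 785, 185, 190, 155 → max 785
Sorghum regrets: 810, 330, 700, 315, 275 → max 810
Barley regrets: 625, 0, 125, 0, 95 → max 625
Canola regrets: 245, 150, 445, 280, 235 → max 445
Corn regrets: 810, 510, 0, 75, 0 → max 810
Rice regrets: 410, 300, 95, 340, 290 → max 410
Rye regrets: 0, 770, 260, 705, 865 → max 865
Smallest max regret = 410 → Rice.

Rice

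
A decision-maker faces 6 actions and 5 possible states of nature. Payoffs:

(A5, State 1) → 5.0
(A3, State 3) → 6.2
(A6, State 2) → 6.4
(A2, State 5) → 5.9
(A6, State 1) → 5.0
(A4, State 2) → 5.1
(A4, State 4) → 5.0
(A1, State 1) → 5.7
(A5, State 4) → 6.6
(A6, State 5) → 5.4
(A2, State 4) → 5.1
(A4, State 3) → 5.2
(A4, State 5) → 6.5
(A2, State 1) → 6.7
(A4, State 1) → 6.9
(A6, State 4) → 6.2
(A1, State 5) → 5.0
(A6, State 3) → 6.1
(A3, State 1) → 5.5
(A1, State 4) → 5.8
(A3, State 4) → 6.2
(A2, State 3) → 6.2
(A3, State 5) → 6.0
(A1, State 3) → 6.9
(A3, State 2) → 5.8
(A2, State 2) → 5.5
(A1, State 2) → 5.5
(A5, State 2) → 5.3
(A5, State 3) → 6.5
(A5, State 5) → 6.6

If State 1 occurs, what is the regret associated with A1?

Best payoff under State 1 is 6.9.
Regret = 6.9 − 5.7 = 1.2.

1.2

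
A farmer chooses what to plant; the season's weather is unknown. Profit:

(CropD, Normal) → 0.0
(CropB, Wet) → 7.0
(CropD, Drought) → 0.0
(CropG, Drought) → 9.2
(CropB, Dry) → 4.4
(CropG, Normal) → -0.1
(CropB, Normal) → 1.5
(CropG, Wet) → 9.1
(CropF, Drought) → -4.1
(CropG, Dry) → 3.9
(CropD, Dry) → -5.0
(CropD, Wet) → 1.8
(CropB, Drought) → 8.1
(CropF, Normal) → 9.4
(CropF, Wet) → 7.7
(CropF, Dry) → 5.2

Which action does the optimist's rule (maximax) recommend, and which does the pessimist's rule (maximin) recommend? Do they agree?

maximax → CropF; maximin → CropB (disagree)

Row maxima: CropD=1.8, CropB=8.1, CropG=9.2, CropF=9.4
Best best-case = 9.4 → CropF.
Row minima: CropD=-5.0, CropB=1.5, CropG=-0.1, CropF=-4.1
Best worst-case = 1.5 → CropB.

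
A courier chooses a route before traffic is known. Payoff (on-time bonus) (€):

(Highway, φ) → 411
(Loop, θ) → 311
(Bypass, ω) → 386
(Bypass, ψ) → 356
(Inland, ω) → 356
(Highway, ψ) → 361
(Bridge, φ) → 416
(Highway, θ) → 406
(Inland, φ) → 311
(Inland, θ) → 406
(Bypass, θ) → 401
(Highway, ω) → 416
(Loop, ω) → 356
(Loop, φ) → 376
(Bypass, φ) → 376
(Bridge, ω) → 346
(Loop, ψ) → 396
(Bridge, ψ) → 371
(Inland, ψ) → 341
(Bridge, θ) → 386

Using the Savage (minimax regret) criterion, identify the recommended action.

Highway

Column bests: θ=406, φ=416, ψ=396, ω=416.
Highway regrets: 0, 5, 35, 0 → max 35
Loop regrets: 95, 40, 0, 60 → max 95
Bridge regrets: 20, 0, 25, 70 → max 70
Inland regrets: 0, 105, 55, 60 → max 105
Bypass regrets: 5, 40, 40, 30 → max 40
Smallest max regret = 35 → Highway.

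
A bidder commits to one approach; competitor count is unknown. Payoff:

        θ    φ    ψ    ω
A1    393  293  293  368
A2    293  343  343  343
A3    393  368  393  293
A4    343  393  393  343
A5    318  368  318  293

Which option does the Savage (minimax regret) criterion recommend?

A4

Column bests: θ=393, φ=393, ψ=393, ω=368.
A1 regrets: 0, 100, 100, 0 → max 100
A2 regrets: 100, 50, 50, 25 → max 100
A3 regrets: 0, 25, 0, 75 → max 75
A4 regrets: 50, 0, 0, 25 → max 50
A5 regrets: 75, 25, 75, 75 → max 75
Smallest max regret = 50 → A4.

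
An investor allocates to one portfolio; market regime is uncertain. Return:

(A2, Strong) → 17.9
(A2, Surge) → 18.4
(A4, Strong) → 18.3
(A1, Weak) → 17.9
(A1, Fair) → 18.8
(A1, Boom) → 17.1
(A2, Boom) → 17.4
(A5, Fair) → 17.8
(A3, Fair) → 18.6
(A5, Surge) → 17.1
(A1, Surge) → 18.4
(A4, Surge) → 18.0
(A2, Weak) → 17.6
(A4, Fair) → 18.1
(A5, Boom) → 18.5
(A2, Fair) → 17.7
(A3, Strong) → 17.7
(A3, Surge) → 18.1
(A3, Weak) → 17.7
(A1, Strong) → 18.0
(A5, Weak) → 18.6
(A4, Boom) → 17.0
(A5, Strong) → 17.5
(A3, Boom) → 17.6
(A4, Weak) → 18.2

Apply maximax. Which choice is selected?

A1

Row maxima: A1=18.8, A2=18.4, A3=18.6, A4=18.3, A5=18.6
Best best-case = 18.8 → A1.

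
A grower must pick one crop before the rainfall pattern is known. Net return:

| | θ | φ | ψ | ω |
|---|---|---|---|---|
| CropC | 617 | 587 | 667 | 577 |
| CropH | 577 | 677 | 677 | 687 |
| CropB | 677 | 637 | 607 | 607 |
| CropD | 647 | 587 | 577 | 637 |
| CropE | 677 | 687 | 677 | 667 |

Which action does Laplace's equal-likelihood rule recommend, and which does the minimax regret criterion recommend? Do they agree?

Row averages: CropC=612, CropH=654.5, CropB=632, CropD=612, CropE=677
Highest average = 677 → CropE.
Column bests: θ=677, φ=687, ψ=677, ω=687.
CropC regrets: 60, 100, 10, 110 → max 110
CropH regrets: 100, 10, 0, 0 → max 100
CropB regrets: 0, 50, 70, 80 → max 80
CropD regrets: 30, 100, 100, 50 → max 100
CropE regrets: 0, 0, 0, 20 → max 20
Smallest max regret = 20 → CropE.

laplace → CropE; minimax regret → CropE (agree)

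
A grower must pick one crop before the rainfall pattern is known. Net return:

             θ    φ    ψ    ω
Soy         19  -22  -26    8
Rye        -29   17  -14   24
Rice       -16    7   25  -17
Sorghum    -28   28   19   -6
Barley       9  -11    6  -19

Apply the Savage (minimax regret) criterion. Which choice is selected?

Rice

Column bests: θ=19, φ=28, ψ=25, ω=24.
Soy regrets: 0, 50, 51, 16 → max 51
Rye regrets: 48, 11, 39, 0 → max 48
Rice regrets: 35, 21, 0, 41 → max 41
Sorghum regrets: 47, 0, 6, 30 → max 47
Barley regrets: 10, 39, 19, 43 → max 43
Smallest max regret = 41 → Rice.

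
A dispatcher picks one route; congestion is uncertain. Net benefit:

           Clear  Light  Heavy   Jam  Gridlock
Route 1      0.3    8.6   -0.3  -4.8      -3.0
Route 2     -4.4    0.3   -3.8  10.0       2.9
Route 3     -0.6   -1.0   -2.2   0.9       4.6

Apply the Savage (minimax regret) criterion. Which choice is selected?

Route 2

Column bests: Clear=0.3, Light=8.6, Heavy=-0.3, Jam=10.0, Gridlock=4.6.
Route 1 regrets: 0.0, 0.0, 0.0, 14.8, 7.6 → max 14.8
Route 2 regrets: 4.7, 8.3, 3.5, 0.0, 1.7 → max 8.3
Route 3 regrets: 0.9, 9.6, 1.9, 9.1, 0.0 → max 9.6
Smallest max regret = 8.3 → Route 2.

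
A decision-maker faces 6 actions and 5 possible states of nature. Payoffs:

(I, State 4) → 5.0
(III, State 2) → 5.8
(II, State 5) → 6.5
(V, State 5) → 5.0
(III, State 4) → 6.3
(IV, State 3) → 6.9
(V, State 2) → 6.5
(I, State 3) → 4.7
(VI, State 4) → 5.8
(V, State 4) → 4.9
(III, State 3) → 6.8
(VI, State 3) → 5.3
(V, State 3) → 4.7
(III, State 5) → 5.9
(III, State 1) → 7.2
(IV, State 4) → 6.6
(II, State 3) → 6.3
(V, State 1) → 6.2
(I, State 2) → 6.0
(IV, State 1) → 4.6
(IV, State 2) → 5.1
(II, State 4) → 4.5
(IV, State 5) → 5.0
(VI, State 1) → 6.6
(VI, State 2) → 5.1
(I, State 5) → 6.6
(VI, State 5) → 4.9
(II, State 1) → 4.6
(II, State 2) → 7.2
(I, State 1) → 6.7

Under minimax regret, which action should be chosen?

Column bests: State 1=7.2, State 2=7.2, State 3=6.9, State 4=6.6, State 5=6.6.
I regrets: 0.5, 1.2, 2.2, 1.6, 0.0 → max 2.2
II regrets: 2.6, 0.0, 0.6, 2.1, 0.1 → max 2.6
III regrets: 0.0, 1.4, 0.1, 0.3, 0.7 → max 1.4
IV regrets: 2.6, 2.1, 0.0, 0.0, 1.6 → max 2.6
V regrets: 1.0, 0.7, 2.2, 1.7, 1.6 → max 2.2
VI regrets: 0.6, 2.1, 1.6, 0.8, 1.7 → max 2.1
Smallest max regret = 1.4 → III.

III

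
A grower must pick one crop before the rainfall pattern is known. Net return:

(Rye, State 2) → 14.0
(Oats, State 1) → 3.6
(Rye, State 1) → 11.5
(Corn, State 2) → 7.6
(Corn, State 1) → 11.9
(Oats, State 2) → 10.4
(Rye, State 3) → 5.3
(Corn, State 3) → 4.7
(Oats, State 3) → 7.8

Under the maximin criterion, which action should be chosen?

Rye

Row minima: Oats=3.6, Rye=5.3, Corn=4.7
Best worst-case = 5.3 → Rye.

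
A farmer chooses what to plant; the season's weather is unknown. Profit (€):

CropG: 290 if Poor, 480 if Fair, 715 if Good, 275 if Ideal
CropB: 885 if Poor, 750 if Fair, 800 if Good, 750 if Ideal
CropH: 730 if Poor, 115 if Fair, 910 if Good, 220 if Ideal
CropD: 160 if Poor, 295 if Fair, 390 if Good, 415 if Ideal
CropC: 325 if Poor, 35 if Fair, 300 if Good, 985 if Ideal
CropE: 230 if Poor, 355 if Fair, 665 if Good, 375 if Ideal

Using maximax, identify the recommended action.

CropC

Row maxima: CropG=715, CropB=885, CropH=910, CropD=415, CropC=985, CropE=665
Best best-case = 985 → CropC.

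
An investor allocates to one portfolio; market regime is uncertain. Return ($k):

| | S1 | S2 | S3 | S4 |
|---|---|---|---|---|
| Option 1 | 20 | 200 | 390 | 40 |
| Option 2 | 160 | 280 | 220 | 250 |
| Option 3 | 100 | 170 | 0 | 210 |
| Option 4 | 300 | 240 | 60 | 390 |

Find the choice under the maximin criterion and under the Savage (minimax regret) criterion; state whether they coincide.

maximin → Option 2; minimax regret → Option 2 (agree)

Row minima: Option 1=20, Option 2=160, Option 3=0, Option 4=60
Best worst-case = 160 → Option 2.
Column bests: S1=300, S2=280, S3=390, S4=390.
Option 1 regrets: 280, 80, 0, 350 → max 350
Option 2 regrets: 140, 0, 170, 140 → max 170
Option 3 regrets: 200, 110, 390, 180 → max 390
Option 4 regrets: 0, 40, 330, 0 → max 330
Smallest max regret = 170 → Option 2.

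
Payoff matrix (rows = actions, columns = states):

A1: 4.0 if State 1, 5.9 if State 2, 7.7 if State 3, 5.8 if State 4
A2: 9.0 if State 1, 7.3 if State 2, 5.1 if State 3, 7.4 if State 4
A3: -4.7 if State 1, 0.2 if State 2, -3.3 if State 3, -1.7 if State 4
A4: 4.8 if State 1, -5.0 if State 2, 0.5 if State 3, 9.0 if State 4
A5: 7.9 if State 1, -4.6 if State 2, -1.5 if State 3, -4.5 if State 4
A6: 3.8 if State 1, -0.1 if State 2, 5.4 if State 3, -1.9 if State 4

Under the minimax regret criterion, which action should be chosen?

Column bests: State 1=9.0, State 2=7.3, State 3=7.7, State 4=9.0.
A1 regrets: 5.0, 1.4, 0.0, 3.2 → max 5.0
A2 regrets: 0.0, 0.0, 2.6, 1.6 → max 2.6
A3 regrets: 13.7, 7.1, 11.0, 10.7 → max 13.7
A4 regrets: 4.2, 12.3, 7.2, 0.0 → max 12.3
A5 regrets: 1.1, 11.9, 9.2, 13.5 → max 13.5
A6 regrets: 5.2, 7.4, 2.3, 10.9 → max 10.9
Smallest max regret = 2.6 → A2.

A2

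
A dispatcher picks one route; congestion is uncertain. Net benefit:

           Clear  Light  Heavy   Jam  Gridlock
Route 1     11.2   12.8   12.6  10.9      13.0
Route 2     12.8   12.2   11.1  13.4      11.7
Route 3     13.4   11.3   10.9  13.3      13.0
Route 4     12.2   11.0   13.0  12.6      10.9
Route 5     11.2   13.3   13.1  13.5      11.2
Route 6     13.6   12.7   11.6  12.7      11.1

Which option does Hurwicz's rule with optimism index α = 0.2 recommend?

Route 1: 0.2·13.0 + 0.8·10.9 = 11.32
Route 2: 0.2·13.4 + 0.8·11.1 = 11.56
Route 3: 0.2·13.4 + 0.8·10.9 = 11.4
Route 4: 0.2·13.0 + 0.8·10.9 = 11.32
Route 5: 0.2·13.5 + 0.8·11.2 = 11.66
Route 6: 0.2·13.6 + 0.8·11.1 = 11.6
Highest Hurwicz score = 11.66 → Route 5.

Route 5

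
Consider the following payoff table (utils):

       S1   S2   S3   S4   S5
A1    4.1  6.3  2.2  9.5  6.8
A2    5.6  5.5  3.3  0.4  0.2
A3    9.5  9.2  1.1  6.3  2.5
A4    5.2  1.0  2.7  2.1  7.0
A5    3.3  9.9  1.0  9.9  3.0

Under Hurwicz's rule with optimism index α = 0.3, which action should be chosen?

A1

A1: 0.3·9.5 + 0.7·2.2 = 4.39
A2: 0.3·5.6 + 0.7·0.2 = 1.82
A3: 0.3·9.5 + 0.7·1.1 = 3.62
A4: 0.3·7.0 + 0.7·1.0 = 2.8
A5: 0.3·9.9 + 0.7·1.0 = 3.67
Highest Hurwicz score = 4.39 → A1.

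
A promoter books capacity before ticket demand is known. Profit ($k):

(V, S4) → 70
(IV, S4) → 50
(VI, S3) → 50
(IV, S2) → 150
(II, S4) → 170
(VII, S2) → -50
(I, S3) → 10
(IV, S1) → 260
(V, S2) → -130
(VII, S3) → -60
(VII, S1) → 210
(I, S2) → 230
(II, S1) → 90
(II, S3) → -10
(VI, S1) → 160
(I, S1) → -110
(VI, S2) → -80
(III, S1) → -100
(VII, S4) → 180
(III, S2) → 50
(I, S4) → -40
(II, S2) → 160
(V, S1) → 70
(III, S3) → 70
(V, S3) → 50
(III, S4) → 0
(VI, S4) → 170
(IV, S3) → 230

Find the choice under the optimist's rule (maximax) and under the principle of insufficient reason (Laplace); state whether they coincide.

Row maxima: I=230, II=170, III=70, IV=260, V=70, VI=170, VII=210
Best best-case = 260 → IV.
Row averages: I=22.5, II=102.5, III=5, IV=172.5, V=15, VI=75, VII=70
Highest average = 172.5 → IV.

maximax → IV; laplace → IV (agree)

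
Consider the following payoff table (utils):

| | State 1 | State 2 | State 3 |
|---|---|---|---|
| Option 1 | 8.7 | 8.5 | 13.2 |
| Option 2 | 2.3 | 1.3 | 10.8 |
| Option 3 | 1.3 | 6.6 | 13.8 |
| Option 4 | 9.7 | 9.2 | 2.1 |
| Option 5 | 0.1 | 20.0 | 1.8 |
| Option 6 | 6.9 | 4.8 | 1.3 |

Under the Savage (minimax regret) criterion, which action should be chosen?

Column bests: State 1=9.7, State 2=20.0, State 3=13.8.
Option 1 regrets: 1.0, 11.5, 0.6 → max 11.5
Option 2 regrets: 7.4, 18.7, 3.0 → max 18.7
Option 3 regrets: 8.4, 13.4, 0.0 → max 13.4
Option 4 regrets: 0.0, 10.8, 11.7 → max 11.7
Option 5 regrets: 9.6, 0.0, 12.0 → max 12.0
Option 6 regrets: 2.8, 15.2, 12.5 → max 15.2
Smallest max regret = 11.5 → Option 1.

Option 1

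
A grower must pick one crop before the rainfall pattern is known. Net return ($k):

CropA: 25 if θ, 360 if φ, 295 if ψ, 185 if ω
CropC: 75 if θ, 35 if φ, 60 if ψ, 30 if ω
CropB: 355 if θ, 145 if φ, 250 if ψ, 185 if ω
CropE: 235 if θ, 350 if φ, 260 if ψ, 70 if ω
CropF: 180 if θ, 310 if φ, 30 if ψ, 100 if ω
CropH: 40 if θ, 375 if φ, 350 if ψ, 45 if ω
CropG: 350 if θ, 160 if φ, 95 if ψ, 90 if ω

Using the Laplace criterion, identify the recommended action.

CropB

Row averages: CropA=216.25, CropC=50, CropB=233.75, CropE=228.75, CropF=155, CropH=202.5, CropG=173.75
Highest average = 233.75 → CropB.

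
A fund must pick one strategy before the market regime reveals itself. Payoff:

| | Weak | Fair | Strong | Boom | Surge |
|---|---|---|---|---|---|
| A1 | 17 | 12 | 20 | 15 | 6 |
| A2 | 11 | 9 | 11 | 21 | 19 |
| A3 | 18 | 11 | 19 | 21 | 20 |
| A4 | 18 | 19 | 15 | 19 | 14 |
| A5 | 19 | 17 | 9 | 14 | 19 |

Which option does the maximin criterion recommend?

Row minima: A1=6, A2=9, A3=11, A4=14, A5=9
Best worst-case = 14 → A4.

A4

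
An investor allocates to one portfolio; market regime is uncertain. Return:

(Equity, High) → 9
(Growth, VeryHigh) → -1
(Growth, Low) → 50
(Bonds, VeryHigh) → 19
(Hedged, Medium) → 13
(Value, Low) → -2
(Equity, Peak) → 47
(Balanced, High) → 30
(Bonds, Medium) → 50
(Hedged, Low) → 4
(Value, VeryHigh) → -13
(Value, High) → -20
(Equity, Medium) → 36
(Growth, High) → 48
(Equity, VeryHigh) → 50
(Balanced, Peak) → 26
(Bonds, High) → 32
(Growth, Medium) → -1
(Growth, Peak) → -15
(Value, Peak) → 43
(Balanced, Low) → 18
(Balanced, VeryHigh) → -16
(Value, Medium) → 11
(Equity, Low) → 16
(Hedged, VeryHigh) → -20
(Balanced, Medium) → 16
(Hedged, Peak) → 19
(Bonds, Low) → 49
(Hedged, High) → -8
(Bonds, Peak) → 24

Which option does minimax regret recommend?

Column bests: Low=50, Medium=50, High=48, VeryHigh=50, Peak=47.
Bonds regrets: 1, 0, 16, 31, 23 → max 31
Value regrets: 52, 39, 68, 63, 4 → max 68
Balanced regrets: 32, 34, 18, 66, 21 → max 66
Growth regrets: 0, 51, 0, 51, 62 → max 62
Hedged regrets: 46, 37, 56, 70, 28 → max 70
Equity regrets: 34, 14, 39, 0, 0 → max 39
Smallest max regret = 31 → Bonds.

Bonds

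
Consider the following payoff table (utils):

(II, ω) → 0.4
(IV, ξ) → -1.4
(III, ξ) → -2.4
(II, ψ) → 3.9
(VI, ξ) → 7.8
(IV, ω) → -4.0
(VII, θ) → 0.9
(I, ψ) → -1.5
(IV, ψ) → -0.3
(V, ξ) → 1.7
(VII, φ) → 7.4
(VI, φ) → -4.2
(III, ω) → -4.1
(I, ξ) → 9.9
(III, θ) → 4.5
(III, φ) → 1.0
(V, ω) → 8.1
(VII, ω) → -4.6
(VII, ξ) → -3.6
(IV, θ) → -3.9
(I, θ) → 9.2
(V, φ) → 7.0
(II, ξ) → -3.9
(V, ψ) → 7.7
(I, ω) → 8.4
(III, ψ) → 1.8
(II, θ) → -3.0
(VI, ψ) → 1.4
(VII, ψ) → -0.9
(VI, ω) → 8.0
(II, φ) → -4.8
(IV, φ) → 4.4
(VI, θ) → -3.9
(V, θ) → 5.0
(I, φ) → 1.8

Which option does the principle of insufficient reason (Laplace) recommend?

Row averages: I=5.56, II=-1.48, III=0.16, IV=-1.04, V=5.9, VI=1.82, VII=-0.16
Highest average = 5.9 → V.

V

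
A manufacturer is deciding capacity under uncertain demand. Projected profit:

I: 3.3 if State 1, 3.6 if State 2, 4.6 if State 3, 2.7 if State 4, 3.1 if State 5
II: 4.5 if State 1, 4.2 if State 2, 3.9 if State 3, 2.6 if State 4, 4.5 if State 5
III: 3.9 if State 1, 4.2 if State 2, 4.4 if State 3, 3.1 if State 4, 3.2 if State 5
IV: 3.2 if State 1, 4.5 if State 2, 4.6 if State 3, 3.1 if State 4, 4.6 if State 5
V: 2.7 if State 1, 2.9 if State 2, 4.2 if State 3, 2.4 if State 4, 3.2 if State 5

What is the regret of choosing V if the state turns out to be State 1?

1.8

Best payoff under State 1 is 4.5.
Regret = 4.5 − 2.7 = 1.8.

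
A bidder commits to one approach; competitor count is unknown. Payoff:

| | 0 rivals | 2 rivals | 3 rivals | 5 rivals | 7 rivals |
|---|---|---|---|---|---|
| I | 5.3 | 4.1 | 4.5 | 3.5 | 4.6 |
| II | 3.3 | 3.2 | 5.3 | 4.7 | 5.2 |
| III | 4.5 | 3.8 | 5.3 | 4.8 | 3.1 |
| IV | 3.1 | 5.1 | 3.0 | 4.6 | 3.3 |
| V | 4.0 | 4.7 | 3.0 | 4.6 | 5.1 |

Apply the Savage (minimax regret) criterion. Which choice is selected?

Column bests: 0 rivals=5.3, 2 rivals=5.1, 3 rivals=5.3, 5 rivals=4.8, 7 rivals=5.2.
I regrets: 0.0, 1.0, 0.8, 1.3, 0.6 → max 1.3
II regrets: 2.0, 1.9, 0.0, 0.1, 0.0 → max 2.0
III regrets: 0.8, 1.3, 0.0, 0.0, 2.1 → max 2.1
IV regrets: 2.2, 0.0, 2.3, 0.2, 1.9 → max 2.3
V regrets: 1.3, 0.4, 2.3, 0.2, 0.1 → max 2.3
Smallest max regret = 1.3 → I.

I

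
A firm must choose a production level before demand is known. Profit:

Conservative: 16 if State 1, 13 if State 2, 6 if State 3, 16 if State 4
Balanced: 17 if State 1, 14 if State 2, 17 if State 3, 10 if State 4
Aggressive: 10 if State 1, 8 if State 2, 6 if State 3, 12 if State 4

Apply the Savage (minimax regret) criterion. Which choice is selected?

Balanced

Column bests: State 1=17, State 2=14, State 3=17, State 4=16.
Conservative regrets: 1, 1, 11, 0 → max 11
Balanced regrets: 0, 0, 0, 6 → max 6
Aggressive regrets: 7, 6, 11, 4 → max 11
Smallest max regret = 6 → Balanced.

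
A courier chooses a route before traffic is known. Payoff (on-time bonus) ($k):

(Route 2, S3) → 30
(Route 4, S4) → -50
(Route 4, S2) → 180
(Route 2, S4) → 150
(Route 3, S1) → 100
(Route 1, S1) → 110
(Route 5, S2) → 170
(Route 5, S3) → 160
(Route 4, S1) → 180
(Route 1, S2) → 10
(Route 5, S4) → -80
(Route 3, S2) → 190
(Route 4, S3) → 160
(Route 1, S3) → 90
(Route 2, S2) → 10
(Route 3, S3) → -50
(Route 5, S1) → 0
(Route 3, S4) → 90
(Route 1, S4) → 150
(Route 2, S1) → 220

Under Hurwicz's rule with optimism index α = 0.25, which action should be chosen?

Route 2

Route 1: 0.25·150 + 0.75·10 = 45
Route 2: 0.25·220 + 0.75·10 = 62.5
Route 3: 0.25·190 + 0.75·(-50) = 10
Route 4: 0.25·180 + 0.75·(-50) = 7.5
Route 5: 0.25·170 + 0.75·(-80) = -17.5
Highest Hurwicz score = 62.5 → Route 2.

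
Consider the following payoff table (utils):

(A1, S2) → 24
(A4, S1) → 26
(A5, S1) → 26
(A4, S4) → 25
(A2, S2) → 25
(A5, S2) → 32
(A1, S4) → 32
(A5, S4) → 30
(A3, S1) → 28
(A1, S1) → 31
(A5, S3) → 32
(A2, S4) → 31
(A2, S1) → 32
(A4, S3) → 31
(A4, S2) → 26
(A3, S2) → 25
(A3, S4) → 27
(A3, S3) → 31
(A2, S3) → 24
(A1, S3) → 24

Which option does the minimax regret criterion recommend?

Column bests: S1=32, S2=32, S3=32, S4=32.
A1 regrets: 1, 8, 8, 0 → max 8
A2 regrets: 0, 7, 8, 1 → max 8
A3 regrets: 4, 7, 1, 5 → max 7
A4 regrets: 6, 6, 1, 7 → max 7
A5 regrets: 6, 0, 0, 2 → max 6
Smallest max regret = 6 → A5.

A5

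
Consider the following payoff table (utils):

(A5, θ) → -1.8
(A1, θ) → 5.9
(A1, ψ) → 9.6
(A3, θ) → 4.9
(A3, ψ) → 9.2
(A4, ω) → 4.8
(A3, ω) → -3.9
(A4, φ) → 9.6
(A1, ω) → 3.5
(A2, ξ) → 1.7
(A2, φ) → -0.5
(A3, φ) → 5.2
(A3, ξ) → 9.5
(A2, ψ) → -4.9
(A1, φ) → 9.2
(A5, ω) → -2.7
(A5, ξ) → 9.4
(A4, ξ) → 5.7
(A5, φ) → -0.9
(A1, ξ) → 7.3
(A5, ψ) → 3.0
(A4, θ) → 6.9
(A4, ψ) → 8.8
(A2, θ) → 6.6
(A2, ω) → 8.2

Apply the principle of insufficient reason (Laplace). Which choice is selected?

Row averages: A1=7.1, A2=2.22, A3=4.98, A4=7.16, A5=1.4
Highest average = 7.16 → A4.

A4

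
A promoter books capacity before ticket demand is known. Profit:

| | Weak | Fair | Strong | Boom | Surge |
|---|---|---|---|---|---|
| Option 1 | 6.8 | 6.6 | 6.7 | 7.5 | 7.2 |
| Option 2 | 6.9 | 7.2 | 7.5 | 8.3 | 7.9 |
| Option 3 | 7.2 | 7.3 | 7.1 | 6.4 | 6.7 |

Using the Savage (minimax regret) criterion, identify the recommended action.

Option 2

Column bests: Weak=7.2, Fair=7.3, Strong=7.5, Boom=8.3, Surge=7.9.
Option 1 regrets: 0.4, 0.7, 0.8, 0.8, 0.7 → max 0.8
Option 2 regrets: 0.3, 0.1, 0.0, 0.0, 0.0 → max 0.3
Option 3 regrets: 0.0, 0.0, 0.4, 1.9, 1.2 → max 1.9
Smallest max regret = 0.3 → Option 2.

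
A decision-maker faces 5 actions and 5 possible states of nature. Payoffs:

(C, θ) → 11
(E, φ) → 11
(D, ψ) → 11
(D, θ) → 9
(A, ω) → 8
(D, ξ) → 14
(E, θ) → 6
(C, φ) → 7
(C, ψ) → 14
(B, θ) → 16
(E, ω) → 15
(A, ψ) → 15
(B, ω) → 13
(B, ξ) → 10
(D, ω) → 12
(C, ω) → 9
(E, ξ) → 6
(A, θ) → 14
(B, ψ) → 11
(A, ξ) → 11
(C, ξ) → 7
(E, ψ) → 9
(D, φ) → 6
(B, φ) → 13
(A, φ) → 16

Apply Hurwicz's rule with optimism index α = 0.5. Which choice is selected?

A: 0.5·16 + 0.5·8 = 12
B: 0.5·16 + 0.5·10 = 13
C: 0.5·14 + 0.5·7 = 10.5
D: 0.5·14 + 0.5·6 = 10
E: 0.5·15 + 0.5·6 = 10.5
Highest Hurwicz score = 13 → B.

B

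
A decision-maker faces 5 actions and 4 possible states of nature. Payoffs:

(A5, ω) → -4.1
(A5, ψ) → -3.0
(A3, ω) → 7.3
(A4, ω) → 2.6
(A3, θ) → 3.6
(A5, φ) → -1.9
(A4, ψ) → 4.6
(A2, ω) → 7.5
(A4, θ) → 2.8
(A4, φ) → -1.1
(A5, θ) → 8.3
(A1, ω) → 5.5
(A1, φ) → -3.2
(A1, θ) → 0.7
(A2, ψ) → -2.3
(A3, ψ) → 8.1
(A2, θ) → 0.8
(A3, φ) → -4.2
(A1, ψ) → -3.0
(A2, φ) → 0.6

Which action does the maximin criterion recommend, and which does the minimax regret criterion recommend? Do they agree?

maximin → A4; minimax regret → A3 (disagree)

Row minima: A1=-3.2, A2=-2.3, A3=-4.2, A4=-1.1, A5=-4.1
Best worst-case = -1.1 → A4.
Column bests: θ=8.3, φ=0.6, ψ=8.1, ω=7.5.
A1 regrets: 7.6, 3.8, 11.1, 2.0 → max 11.1
A2 regrets: 7.5, 0.0, 10.4, 0.0 → max 10.4
A3 regrets: 4.7, 4.8, 0.0, 0.2 → max 4.8
A4 regrets: 5.5, 1.7, 3.5, 4.9 → max 5.5
A5 regrets: 0.0, 2.5, 11.1, 11.6 → max 11.6
Smallest max regret = 4.8 → A3.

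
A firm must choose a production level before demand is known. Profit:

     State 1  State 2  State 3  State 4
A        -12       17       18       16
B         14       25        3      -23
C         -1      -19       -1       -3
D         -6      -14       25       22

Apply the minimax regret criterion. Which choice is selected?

A

Column bests: State 1=14, State 2=25, State 3=25, State 4=22.
A regrets: 26, 8, 7, 6 → max 26
B regrets: 0, 0, 22, 45 → max 45
C regrets: 15, 44, 26, 25 → max 44
D regrets: 20, 39, 0, 0 → max 39
Smallest max regret = 26 → A.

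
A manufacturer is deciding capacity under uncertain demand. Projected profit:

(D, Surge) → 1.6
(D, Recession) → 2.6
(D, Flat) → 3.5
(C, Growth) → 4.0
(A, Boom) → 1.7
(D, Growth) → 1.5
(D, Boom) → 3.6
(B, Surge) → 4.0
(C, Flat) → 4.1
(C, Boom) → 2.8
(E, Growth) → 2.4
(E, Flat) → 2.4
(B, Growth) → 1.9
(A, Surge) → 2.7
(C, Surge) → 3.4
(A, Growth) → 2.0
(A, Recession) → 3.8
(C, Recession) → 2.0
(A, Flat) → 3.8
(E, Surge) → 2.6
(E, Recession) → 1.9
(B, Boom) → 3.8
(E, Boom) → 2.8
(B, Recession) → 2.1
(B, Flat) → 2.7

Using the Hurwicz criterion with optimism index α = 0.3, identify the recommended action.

C

A: 0.3·3.8 + 0.7·1.7 = 2.33
B: 0.3·4.0 + 0.7·1.9 = 2.53
C: 0.3·4.1 + 0.7·2.0 = 2.63
D: 0.3·3.6 + 0.7·1.5 = 2.13
E: 0.3·2.8 + 0.7·1.9 = 2.17
Highest Hurwicz score = 2.63 → C.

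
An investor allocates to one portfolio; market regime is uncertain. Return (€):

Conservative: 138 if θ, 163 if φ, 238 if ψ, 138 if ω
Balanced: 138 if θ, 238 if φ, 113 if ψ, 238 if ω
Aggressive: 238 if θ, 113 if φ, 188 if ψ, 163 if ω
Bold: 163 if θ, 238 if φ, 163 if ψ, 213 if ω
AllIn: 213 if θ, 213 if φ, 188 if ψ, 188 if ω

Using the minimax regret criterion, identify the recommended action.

Column bests: θ=238, φ=238, ψ=238, ω=238.
Conservative regrets: 100, 75, 0, 100 → max 100
Balanced regrets: 100, 0, 125, 0 → max 125
Aggressive regrets: 0, 125, 50, 75 → max 125
Bold regrets: 75, 0, 75, 25 → max 75
AllIn regrets: 25, 25, 50, 50 → max 50
Smallest max regret = 50 → AllIn.

AllIn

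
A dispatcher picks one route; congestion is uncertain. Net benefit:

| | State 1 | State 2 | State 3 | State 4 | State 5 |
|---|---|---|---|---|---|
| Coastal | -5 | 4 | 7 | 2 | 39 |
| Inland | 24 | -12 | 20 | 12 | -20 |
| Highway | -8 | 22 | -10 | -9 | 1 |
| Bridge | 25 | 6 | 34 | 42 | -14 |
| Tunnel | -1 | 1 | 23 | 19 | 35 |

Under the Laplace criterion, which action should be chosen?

Row averages: Coastal=9.4, Inland=4.8, Highway=-0.8, Bridge=18.6, Tunnel=15.4
Highest average = 18.6 → Bridge.

Bridge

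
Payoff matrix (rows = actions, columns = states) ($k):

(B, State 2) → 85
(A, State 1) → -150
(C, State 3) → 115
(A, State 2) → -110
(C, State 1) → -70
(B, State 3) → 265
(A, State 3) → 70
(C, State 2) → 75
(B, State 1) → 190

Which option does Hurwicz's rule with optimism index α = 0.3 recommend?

A: 0.3·70 + 0.7·(-150) = -84
B: 0.3·265 + 0.7·85 = 139
C: 0.3·115 + 0.7·(-70) = -14.5
Highest Hurwicz score = 139 → B.

B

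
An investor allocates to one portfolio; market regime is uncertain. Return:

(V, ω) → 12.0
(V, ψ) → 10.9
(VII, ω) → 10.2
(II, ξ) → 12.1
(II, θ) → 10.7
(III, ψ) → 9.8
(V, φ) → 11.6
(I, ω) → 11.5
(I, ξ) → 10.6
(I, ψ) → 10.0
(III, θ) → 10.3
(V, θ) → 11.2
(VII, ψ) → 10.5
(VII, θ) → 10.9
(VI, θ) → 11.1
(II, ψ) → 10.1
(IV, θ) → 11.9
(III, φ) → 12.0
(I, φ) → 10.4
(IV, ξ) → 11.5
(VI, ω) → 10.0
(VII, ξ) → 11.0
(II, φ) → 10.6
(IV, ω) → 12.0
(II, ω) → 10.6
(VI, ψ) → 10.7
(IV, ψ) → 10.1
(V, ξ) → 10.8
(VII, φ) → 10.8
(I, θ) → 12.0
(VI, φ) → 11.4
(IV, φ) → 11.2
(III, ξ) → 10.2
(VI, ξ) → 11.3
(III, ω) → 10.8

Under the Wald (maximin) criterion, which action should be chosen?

V

Row minima: I=10.0, II=10.1, III=9.8, IV=10.1, V=10.8, VI=10.0, VII=10.2
Best worst-case = 10.8 → V.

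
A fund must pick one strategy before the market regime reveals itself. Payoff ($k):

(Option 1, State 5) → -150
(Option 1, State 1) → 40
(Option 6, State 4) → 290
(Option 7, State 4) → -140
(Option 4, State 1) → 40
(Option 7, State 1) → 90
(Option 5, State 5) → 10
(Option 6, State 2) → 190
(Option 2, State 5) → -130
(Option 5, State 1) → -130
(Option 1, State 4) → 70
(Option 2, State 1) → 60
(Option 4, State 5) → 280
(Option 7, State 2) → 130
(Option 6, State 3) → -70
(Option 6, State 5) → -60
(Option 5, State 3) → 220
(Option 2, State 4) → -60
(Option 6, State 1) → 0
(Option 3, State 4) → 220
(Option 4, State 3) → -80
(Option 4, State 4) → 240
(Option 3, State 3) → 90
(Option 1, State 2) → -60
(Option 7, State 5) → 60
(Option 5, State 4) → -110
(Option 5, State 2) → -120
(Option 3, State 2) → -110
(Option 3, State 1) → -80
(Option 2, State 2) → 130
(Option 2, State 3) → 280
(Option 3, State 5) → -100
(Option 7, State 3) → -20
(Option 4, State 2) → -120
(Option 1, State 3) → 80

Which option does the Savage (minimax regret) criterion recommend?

Option 6

Column bests: State 1=90, State 2=190, State 3=280, State 4=290, State 5=280.
Option 1 regrets: 50, 250, 200, 220, 430 → max 430
Option 2 regrets: 30, 60, 0, 350, 410 → max 410
Option 3 regrets: 170, 300, 190, 70, 380 → max 380
Option 4 regrets: 50, 310, 360, 50, 0 → max 360
Option 5 regrets: 220, 310, 60, 400, 270 → max 400
Option 6 regrets: 90, 0, 350, 0, 340 → max 350
Option 7 regrets: 0, 60, 300, 430, 220 → max 430
Smallest max regret = 350 → Option 6.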